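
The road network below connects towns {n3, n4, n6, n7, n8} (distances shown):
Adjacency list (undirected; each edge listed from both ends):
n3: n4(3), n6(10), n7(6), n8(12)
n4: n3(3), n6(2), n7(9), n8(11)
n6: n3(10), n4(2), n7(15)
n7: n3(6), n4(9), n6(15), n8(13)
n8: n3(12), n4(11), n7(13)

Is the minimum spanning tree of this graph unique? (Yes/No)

Yes

Kruskal: consider edges lightest-first.
n4–n6 (2): add — endpoints in different components.
n3–n4 (3): add — endpoints in different components.
n3–n7 (6): add — endpoints in different components.
n4–n7 (9): skip — n7 and n4 already connected.
n3–n6 (10): skip — n6 and n3 already connected.
n4–n8 (11): add — endpoints in different components.
Every non-tree edge has weight strictly greater than the heaviest edge on the tree path between its endpoints, so the MST is unique.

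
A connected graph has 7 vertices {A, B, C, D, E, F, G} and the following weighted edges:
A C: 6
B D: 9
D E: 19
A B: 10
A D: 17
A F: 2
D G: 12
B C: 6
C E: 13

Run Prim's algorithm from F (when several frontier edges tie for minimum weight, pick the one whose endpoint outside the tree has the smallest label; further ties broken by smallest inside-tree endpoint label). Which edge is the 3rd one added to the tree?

B-C

Prim's algorithm from F:
Step 1: cheapest edge leaving the tree is A F (2); add A.
Step 2: cheapest edge leaving the tree is A C (6); add C.
Step 3: cheapest edge leaving the tree is B C (6); add B.
Step 4: cheapest edge leaving the tree is B D (9); add D.
Step 5: cheapest edge leaving the tree is D G (12); add G.
Step 6: cheapest edge leaving the tree is C E (13); add E.
The 3rd edge added is B C.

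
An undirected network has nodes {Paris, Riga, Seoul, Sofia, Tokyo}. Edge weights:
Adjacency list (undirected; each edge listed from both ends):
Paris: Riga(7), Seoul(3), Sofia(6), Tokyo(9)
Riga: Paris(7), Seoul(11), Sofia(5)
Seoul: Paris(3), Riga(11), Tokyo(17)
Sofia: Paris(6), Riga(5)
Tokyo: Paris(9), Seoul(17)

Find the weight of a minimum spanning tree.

Sort edges by weight, then run Kruskal:
Paris–Seoul (3): add. Components now {Sofia} {Tokyo} {Paris,Seoul} {Riga}
Riga–Sofia (5): add. Components now {Riga,Sofia} {Tokyo} {Paris,Seoul}
Paris–Sofia (6): add. Components now {Paris,Riga,Seoul,Sofia} {Tokyo}
Paris–Riga (7): skip — Paris and Riga already connected.
Paris–Tokyo (9): add. Components now {Paris,Riga,Seoul,Sofia,Tokyo}
MST edges: Paris–Seoul, Riga–Sofia, Paris–Sofia, Paris–Tokyo; total weight 3+5+6+9 = 23.

23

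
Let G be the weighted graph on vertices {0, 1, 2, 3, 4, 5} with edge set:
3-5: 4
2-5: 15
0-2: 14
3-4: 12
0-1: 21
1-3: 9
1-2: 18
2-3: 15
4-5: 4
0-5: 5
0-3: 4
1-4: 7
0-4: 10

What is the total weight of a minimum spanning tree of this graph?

Prim, starting at 1.
Step 1: cheapest edge leaving the tree is 1-4 (7); add 4.
Step 2: cheapest edge leaving the tree is 4-5 (4); add 5.
Step 3: cheapest edge leaving the tree is 3-5 (4); add 3.
Step 4: cheapest edge leaving the tree is 0-3 (4); add 0.
Step 5: cheapest edge leaving the tree is 0-2 (14); add 2.
MST edges: 1-4, 4-5, 3-5, 0-3, 0-2; total weight 7+4+4+4+14 = 33.

33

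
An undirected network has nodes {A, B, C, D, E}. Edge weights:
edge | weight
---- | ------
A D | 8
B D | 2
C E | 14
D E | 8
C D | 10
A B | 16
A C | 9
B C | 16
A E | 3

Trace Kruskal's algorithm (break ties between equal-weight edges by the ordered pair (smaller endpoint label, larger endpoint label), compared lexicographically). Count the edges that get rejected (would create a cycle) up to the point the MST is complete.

Kruskal's algorithm — process edges by increasing weight (ties by edge label):
B D (2): add — endpoints in different components.
A E (3): add — endpoints in different components.
A D (8): add — endpoints in different components.
D E (8): skip — D and E already connected.
A C (9): add — endpoints in different components.
Edges rejected before the tree was complete: 1.

1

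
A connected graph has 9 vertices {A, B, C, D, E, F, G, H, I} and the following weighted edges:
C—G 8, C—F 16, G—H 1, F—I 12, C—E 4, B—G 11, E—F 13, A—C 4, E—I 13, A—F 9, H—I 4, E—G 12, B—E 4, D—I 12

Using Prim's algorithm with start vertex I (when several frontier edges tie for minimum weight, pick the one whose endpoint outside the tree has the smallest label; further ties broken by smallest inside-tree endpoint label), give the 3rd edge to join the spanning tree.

Grow the tree from I using Prim:
Step 1: frontier [H—I 4, D—I 12, F—I 12, E—I 13] → take H—I (4); add H.
Step 2: frontier [G—H 1, D—I 12, F—I 12, E—I 13] → take G—H (1); add G.
Step 3: frontier [C—G 8, B—G 11, E—G 12, D—I 12, F—I 12, E—I 13] → take C—G (8); add C.
Step 4: frontier [A—C 4, C—E 4, C—F 16, B—G 11, E—G 12, D—I 12, F—I 12, E—I 13] → take A—C (4); add A.
Step 5: frontier [A—F 9, C—E 4, C—F 16, B—G 11, E—G 12, D—I 12, F—I 12, E—I 13] → take C—E (4); add E.
Step 6: frontier [A—F 9, C—F 16, B—E 4, E—F 13, B—G 11, D—I 12, F—I 12] → take B—E (4); add B.
Step 7: frontier [A—F 9, C—F 16, E—F 13, D—I 12, F—I 12] → take A—F (9); add F.
Step 8: frontier [D—I 12] → take D—I (12); add D.
The 3rd edge added is C—G.

C-G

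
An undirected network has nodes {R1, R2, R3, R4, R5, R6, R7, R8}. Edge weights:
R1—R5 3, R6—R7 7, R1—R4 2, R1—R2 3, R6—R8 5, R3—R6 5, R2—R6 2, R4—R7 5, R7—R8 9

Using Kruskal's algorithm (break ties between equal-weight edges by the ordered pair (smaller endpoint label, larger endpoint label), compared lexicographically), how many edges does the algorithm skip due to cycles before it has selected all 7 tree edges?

0

Kruskal: consider edges lightest-first.
R1—R4 (2): add — endpoints in different components.
R2—R6 (2): add — endpoints in different components.
R1—R2 (3): add — endpoints in different components.
R1—R5 (3): add — endpoints in different components.
R3—R6 (5): add — endpoints in different components.
R4—R7 (5): add — endpoints in different components.
R6—R8 (5): add — endpoints in different components.
Edges rejected before the tree was complete: 0.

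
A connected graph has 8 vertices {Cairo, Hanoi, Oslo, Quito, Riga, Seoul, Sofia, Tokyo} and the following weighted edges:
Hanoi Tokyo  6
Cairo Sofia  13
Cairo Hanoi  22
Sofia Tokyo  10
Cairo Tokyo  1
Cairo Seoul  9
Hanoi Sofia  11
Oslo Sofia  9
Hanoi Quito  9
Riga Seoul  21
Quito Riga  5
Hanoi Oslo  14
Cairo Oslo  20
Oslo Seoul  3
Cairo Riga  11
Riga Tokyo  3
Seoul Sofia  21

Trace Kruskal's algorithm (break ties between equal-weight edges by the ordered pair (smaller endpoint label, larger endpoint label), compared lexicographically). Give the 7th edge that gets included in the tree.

Oslo-Sofia

Sort edges by weight, then run Kruskal:
Cairo Tokyo (1): add — endpoints in different components.
Oslo Seoul (3): add — endpoints in different components.
Riga Tokyo (3): add — endpoints in different components.
Quito Riga (5): add — endpoints in different components.
Hanoi Tokyo (6): add — endpoints in different components.
Cairo Seoul (9): add — endpoints in different components.
Hanoi Quito (9): skip — Hanoi and Quito already connected.
Oslo Sofia (9): add — endpoints in different components.
The 7th edge added is Oslo Sofia.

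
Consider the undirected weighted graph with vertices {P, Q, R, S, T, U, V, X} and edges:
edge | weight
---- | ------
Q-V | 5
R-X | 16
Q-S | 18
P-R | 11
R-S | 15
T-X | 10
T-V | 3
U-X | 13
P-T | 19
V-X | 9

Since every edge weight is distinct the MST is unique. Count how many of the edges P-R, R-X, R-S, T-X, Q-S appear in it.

Kruskal: consider edges lightest-first.
T-V (3): add — endpoints in different components.
Q-V (5): add — endpoints in different components.
V-X (9): add — endpoints in different components.
T-X (10): skip — T and X already connected.
P-R (11): add — endpoints in different components.
U-X (13): add — endpoints in different components.
R-S (15): add — endpoints in different components.
R-X (16): add — endpoints in different components.
MST edge set: {T-V, Q-V, V-X, P-R, U-X, R-S, R-X}.
Of the listed edges, {P-R, R-X, R-S} are in the MST → 3.

3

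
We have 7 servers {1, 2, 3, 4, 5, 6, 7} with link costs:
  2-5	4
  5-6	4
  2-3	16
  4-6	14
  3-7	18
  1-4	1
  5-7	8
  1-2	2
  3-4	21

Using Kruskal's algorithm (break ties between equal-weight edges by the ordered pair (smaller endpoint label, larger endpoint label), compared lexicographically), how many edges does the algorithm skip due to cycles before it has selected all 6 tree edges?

Kruskal: consider edges lightest-first.
1-4 (1): add. Components now {1,4} {2} {3} {5} {6} {7}
1-2 (2): add. Components now {1,2,4} {3} {5} {6} {7}
2-5 (4): add. Components now {1,2,4,5} {3} {6} {7}
5-6 (4): add. Components now {1,2,4,5,6} {3} {7}
5-7 (8): add. Components now {1,2,4,5,6,7} {3}
4-6 (14): skip — 4 and 6 already connected.
2-3 (16): add. Components now {1,2,3,4,5,6,7}
Edges rejected before the tree was complete: 1.

1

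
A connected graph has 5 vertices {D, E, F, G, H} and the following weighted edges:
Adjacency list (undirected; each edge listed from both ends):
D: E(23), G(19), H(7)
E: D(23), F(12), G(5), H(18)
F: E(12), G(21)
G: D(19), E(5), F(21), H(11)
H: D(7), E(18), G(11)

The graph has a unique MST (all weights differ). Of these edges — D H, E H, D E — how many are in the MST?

1

Kruskal's algorithm — process edges by increasing weight (ties by edge label):
E G (5): add. Components now {D} {E,G} {F} {H}
D H (7): add. Components now {D,H} {E,G} {F}
G H (11): add. Components now {D,E,G,H} {F}
E F (12): add. Components now {D,E,F,G,H}
MST edge set: {E G, D H, G H, E F}.
Of the listed edges, {D H} are in the MST → 1.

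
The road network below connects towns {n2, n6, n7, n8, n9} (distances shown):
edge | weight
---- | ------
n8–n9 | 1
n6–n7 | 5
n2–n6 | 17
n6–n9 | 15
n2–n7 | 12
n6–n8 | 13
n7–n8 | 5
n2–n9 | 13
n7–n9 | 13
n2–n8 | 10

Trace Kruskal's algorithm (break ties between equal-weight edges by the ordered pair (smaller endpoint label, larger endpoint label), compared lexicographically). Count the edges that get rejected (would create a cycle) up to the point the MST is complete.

0

Kruskal's algorithm — process edges by increasing weight (ties by edge label):
n8–n9 (1): add. Components now {n2} {n7} {n6} {n8,n9}
n6–n7 (5): add. Components now {n2} {n6,n7} {n8,n9}
n7–n8 (5): add. Components now {n2} {n6,n7,n8,n9}
n2–n8 (10): add. Components now {n2,n6,n7,n8,n9}
Edges rejected before the tree was complete: 0.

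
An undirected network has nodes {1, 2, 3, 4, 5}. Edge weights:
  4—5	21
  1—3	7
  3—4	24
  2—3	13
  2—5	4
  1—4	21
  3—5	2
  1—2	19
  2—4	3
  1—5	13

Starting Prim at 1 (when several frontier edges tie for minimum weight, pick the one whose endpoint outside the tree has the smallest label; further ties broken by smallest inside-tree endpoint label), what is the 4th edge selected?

2-4

Prim's algorithm from 1:
Step 1: cheapest edge leaving the tree is 1—3 (7); add 3.
Step 2: cheapest edge leaving the tree is 3—5 (2); add 5.
Step 3: cheapest edge leaving the tree is 2—5 (4); add 2.
Step 4: cheapest edge leaving the tree is 2—4 (3); add 4.
The 4th edge added is 2—4.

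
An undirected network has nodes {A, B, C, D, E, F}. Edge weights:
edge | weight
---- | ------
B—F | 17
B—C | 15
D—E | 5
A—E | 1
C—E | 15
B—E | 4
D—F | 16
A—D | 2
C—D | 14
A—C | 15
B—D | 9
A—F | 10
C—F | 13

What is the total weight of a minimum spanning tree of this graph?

30

Prim's algorithm from A:
Step 1: frontier [A—E 1, A—D 2, A—F 10, A—C 15] → take A—E (1); add E.
Step 2: frontier [A—D 2, A—F 10, A—C 15, B—E 4, D—E 5, C—E 15] → take A—D (2); add D.
Step 3: frontier [A—F 10, A—C 15, B—D 9, C—D 14, D—F 16, B—E 4, C—E 15] → take B—E (4); add B.
Step 4: frontier [A—F 10, A—C 15, B—C 15, B—F 17, C—D 14, D—F 16, C—E 15] → take A—F (10); add F.
Step 5: frontier [A—C 15, B—C 15, C—D 14, C—E 15, C—F 13] → take C—F (13); add C.
MST edges: A—E, A—D, B—E, A—F, C—F; total weight 1+2+4+10+13 = 30.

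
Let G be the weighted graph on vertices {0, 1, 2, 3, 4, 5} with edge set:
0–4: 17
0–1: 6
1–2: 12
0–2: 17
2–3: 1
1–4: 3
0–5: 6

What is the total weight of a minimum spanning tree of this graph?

Grow the tree from 4 using Prim:
Step 1: frontier [1–4 3, 0–4 17] → take 1–4 (3); add 1.
Step 2: frontier [0–1 6, 1–2 12, 0–4 17] → take 0–1 (6); add 0.
Step 3: frontier [0–5 6, 0–2 17, 1–2 12] → take 0–5 (6); add 5.
Step 4: frontier [0–2 17, 1–2 12] → take 1–2 (12); add 2.
Step 5: frontier [2–3 1] → take 2–3 (1); add 3.
MST edges: 1–4, 0–1, 0–5, 1–2, 2–3; total weight 3+6+6+12+1 = 28.

28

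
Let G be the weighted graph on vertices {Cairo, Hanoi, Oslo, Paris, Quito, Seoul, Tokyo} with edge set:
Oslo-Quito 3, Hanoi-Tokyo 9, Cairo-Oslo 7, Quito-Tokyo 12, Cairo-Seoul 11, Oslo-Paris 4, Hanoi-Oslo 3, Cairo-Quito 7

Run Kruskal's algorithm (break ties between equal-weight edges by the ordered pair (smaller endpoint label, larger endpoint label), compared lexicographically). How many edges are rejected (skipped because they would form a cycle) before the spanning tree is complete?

1

Sort edges by weight, then run Kruskal:
Hanoi-Oslo (3): add. Components now {Seoul} {Tokyo} {Cairo} {Quito} {Hanoi,Oslo} {Paris}
Oslo-Quito (3): add. Components now {Seoul} {Tokyo} {Cairo} {Hanoi,Oslo,Quito} {Paris}
Oslo-Paris (4): add. Components now {Seoul} {Tokyo} {Cairo} {Hanoi,Oslo,Paris,Quito}
Cairo-Oslo (7): add. Components now {Seoul} {Tokyo} {Cairo,Hanoi,Oslo,Paris,Quito}
Cairo-Quito (7): skip — Cairo and Quito already connected.
Hanoi-Tokyo (9): add. Components now {Seoul} {Cairo,Hanoi,Oslo,Paris,Quito,Tokyo}
Cairo-Seoul (11): add. Components now {Cairo,Hanoi,Oslo,Paris,Quito,Seoul,Tokyo}
Edges rejected before the tree was complete: 1.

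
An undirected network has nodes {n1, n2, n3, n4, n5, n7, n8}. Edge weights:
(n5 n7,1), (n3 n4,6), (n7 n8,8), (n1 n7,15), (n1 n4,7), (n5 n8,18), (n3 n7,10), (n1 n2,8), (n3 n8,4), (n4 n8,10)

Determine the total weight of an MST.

34

Prim, starting at n2.
Step 1: frontier [n1 n2 8] → take n1 n2 (8); add n1.
Step 2: frontier [n1 n4 7, n1 n7 15] → take n1 n4 (7); add n4.
Step 3: frontier [n1 n7 15, n3 n4 6, n4 n8 10] → take n3 n4 (6); add n3.
Step 4: frontier [n1 n7 15, n3 n8 4, n3 n7 10, n4 n8 10] → take n3 n8 (4); add n8.
Step 5: frontier [n1 n7 15, n3 n7 10, n7 n8 8, n5 n8 18] → take n7 n8 (8); add n7.
Step 6: frontier [n5 n7 1, n5 n8 18] → take n5 n7 (1); add n5.
MST edges: n1 n2, n1 n4, n3 n4, n3 n8, n7 n8, n5 n7; total weight 8+7+6+4+8+1 = 34.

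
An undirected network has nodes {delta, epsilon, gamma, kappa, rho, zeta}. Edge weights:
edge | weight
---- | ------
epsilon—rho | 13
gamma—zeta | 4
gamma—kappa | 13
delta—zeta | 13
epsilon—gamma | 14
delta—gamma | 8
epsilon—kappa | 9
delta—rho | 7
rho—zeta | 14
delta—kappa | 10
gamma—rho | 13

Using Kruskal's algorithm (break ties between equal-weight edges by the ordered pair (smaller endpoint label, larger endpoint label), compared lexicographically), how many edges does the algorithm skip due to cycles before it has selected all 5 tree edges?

Kruskal's algorithm — process edges by increasing weight (ties by edge label):
gamma—zeta (4): add — endpoints in different components.
delta—rho (7): add — endpoints in different components.
delta—gamma (8): add — endpoints in different components.
epsilon—kappa (9): add — endpoints in different components.
delta—kappa (10): add — endpoints in different components.
Edges rejected before the tree was complete: 0.

0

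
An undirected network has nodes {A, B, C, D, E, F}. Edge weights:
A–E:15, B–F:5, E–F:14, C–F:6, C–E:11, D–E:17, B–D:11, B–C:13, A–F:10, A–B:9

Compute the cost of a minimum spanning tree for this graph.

42

Sort edges by weight, then run Kruskal:
B–F (5): add — endpoints in different components.
C–F (6): add — endpoints in different components.
A–B (9): add — endpoints in different components.
A–F (10): skip — A and F already connected.
B–D (11): add — endpoints in different components.
C–E (11): add — endpoints in different components.
MST edges: B–F, C–F, A–B, B–D, C–E; total weight 5+6+9+11+11 = 42.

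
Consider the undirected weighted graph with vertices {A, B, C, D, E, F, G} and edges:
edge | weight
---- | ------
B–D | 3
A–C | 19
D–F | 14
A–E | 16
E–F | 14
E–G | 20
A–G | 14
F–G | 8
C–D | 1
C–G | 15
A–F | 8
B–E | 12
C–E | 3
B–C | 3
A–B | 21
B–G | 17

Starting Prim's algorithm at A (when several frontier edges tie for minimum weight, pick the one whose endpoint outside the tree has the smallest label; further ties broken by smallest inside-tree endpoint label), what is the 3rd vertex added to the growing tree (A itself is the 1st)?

Prim, starting at A.
Step 1: cheapest edge leaving the tree is A–F (8); add F.
Step 2: cheapest edge leaving the tree is F–G (8); add G.
Step 3: cheapest edge leaving the tree is D–F (14); add D.
Step 4: cheapest edge leaving the tree is C–D (1); add C.
Step 5: cheapest edge leaving the tree is B–C (3); add B.
Step 6: cheapest edge leaving the tree is C–E (3); add E.
Vertex order: A, F, G, D, C, B, E. The 3rd vertex is G.

G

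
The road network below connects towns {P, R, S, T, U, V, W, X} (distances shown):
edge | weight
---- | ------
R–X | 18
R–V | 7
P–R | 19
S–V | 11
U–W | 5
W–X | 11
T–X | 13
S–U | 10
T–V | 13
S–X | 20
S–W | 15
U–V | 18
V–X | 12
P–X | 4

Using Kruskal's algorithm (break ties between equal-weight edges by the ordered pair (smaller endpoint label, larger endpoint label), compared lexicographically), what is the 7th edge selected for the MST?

Sort edges by weight, then run Kruskal:
P–X (4): add — endpoints in different components.
U–W (5): add — endpoints in different components.
R–V (7): add — endpoints in different components.
S–U (10): add — endpoints in different components.
S–V (11): add — endpoints in different components.
W–X (11): add — endpoints in different components.
V–X (12): skip — V and X already connected.
T–V (13): add — endpoints in different components.
The 7th edge added is T–V.

T-V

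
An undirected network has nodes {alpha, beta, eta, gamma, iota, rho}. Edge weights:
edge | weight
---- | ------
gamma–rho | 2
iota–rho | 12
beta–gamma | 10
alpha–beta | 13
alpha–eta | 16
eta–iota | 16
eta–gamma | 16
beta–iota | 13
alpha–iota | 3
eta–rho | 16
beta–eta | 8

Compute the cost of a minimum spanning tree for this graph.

35

Prim, starting at iota.
Step 1: frontier [alpha–iota 3, iota–rho 12, beta–iota 13, eta–iota 16] → take alpha–iota (3); add alpha.
Step 2: frontier [alpha–beta 13, alpha–eta 16, iota–rho 12, beta–iota 13, eta–iota 16] → take iota–rho (12); add rho.
Step 3: frontier [alpha–beta 13, alpha–eta 16, beta–iota 13, eta–iota 16, gamma–rho 2, eta–rho 16] → take gamma–rho (2); add gamma.
Step 4: frontier [alpha–beta 13, alpha–eta 16, beta–gamma 10, eta–gamma 16, beta–iota 13, eta–iota 16, eta–rho 16] → take beta–gamma (10); add beta.
Step 5: frontier [alpha–eta 16, beta–eta 8, eta–gamma 16, eta–iota 16, eta–rho 16] → take beta–eta (8); add eta.
MST edges: alpha–iota, iota–rho, gamma–rho, beta–gamma, beta–eta; total weight 3+12+2+10+8 = 35.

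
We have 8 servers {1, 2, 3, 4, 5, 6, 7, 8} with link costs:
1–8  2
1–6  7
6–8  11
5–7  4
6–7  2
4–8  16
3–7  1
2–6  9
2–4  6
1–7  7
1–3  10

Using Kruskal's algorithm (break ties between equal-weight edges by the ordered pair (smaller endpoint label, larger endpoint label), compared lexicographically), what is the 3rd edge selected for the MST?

Kruskal's algorithm — process edges by increasing weight (ties by edge label):
3–7 (1): add — endpoints in different components.
1–8 (2): add — endpoints in different components.
6–7 (2): add — endpoints in different components.
5–7 (4): add — endpoints in different components.
2–4 (6): add — endpoints in different components.
1–6 (7): add — endpoints in different components.
1–7 (7): skip — 1 and 7 already connected.
2–6 (9): add — endpoints in different components.
The 3rd edge added is 6–7.

6-7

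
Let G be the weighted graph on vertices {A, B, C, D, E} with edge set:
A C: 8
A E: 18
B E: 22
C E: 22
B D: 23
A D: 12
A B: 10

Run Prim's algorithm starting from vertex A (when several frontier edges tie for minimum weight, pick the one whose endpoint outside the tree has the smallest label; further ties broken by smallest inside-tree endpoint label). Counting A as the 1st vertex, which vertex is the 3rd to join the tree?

B

Prim, starting at A.
Step 1: cheapest edge leaving the tree is A C (8); add C.
Step 2: cheapest edge leaving the tree is A B (10); add B.
Step 3: cheapest edge leaving the tree is A D (12); add D.
Step 4: cheapest edge leaving the tree is A E (18); add E.
Vertex order: A, C, B, D, E. The 3rd vertex is B.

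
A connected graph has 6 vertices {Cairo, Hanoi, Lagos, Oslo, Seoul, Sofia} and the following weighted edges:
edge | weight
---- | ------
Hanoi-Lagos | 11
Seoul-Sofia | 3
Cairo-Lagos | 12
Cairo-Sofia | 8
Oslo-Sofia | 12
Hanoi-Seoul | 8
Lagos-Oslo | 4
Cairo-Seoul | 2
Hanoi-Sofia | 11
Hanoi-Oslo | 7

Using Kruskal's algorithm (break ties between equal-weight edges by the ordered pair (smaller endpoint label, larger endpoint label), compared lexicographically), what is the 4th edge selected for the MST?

Hanoi-Oslo

Sort edges by weight, then run Kruskal:
Cairo-Seoul (2): add — endpoints in different components.
Seoul-Sofia (3): add — endpoints in different components.
Lagos-Oslo (4): add — endpoints in different components.
Hanoi-Oslo (7): add — endpoints in different components.
Cairo-Sofia (8): skip — Sofia and Cairo already connected.
Hanoi-Seoul (8): add — endpoints in different components.
The 4th edge added is Hanoi-Oslo.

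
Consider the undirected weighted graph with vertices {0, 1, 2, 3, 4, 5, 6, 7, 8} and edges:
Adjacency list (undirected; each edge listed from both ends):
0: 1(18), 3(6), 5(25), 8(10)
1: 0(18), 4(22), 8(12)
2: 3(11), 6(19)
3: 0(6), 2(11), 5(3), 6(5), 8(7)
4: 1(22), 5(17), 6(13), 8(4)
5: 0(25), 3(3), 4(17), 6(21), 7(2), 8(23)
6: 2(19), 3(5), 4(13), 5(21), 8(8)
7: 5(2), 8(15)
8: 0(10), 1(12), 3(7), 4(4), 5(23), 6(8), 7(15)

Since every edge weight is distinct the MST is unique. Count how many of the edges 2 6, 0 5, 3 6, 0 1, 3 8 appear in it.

Kruskal: consider edges lightest-first.
5 7 (2): add — endpoints in different components.
3 5 (3): add — endpoints in different components.
4 8 (4): add — endpoints in different components.
3 6 (5): add — endpoints in different components.
0 3 (6): add — endpoints in different components.
3 8 (7): add — endpoints in different components.
6 8 (8): skip — 6 and 8 already connected.
0 8 (10): skip — 0 and 8 already connected.
2 3 (11): add — endpoints in different components.
1 8 (12): add — endpoints in different components.
MST edge set: {5 7, 3 5, 4 8, 3 6, 0 3, 3 8, 2 3, 1 8}.
Of the listed edges, {3 6, 3 8} are in the MST → 2.

2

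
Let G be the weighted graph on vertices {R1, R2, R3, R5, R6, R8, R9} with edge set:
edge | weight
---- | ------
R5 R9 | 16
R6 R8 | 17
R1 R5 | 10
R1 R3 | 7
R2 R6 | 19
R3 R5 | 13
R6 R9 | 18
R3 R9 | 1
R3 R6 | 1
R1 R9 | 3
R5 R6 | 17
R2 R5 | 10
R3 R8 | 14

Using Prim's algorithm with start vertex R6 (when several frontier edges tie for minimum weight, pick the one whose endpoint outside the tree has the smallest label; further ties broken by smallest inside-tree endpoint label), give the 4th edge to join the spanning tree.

Prim's algorithm from R6:
Step 1: cheapest edge leaving the tree is R3 R6 (1); add R3.
Step 2: cheapest edge leaving the tree is R3 R9 (1); add R9.
Step 3: cheapest edge leaving the tree is R1 R9 (3); add R1.
Step 4: cheapest edge leaving the tree is R1 R5 (10); add R5.
Step 5: cheapest edge leaving the tree is R2 R5 (10); add R2.
Step 6: cheapest edge leaving the tree is R3 R8 (14); add R8.
The 4th edge added is R1 R5.

R1-R5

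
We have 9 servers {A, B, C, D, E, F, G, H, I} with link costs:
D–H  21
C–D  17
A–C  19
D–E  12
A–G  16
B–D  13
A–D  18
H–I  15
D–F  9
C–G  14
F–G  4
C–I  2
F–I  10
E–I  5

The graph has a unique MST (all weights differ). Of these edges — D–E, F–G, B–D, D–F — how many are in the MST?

Kruskal: consider edges lightest-first.
C–I (2): add — endpoints in different components.
F–G (4): add — endpoints in different components.
E–I (5): add — endpoints in different components.
D–F (9): add — endpoints in different components.
F–I (10): add — endpoints in different components.
D–E (12): skip — D and E already connected.
B–D (13): add — endpoints in different components.
C–G (14): skip — C and G already connected.
H–I (15): add — endpoints in different components.
A–G (16): add — endpoints in different components.
MST edge set: {C–I, F–G, E–I, D–F, F–I, B–D, H–I, A–G}.
Of the listed edges, {F–G, B–D, D–F} are in the MST → 3.

3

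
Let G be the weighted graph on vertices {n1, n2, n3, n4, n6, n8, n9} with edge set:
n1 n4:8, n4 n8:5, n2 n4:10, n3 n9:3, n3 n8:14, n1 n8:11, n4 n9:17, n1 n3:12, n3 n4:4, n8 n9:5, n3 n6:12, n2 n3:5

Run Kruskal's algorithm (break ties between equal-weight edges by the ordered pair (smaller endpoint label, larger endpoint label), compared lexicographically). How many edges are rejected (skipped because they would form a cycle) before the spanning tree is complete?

Kruskal's algorithm — process edges by increasing weight (ties by edge label):
n3 n9 (3): add — endpoints in different components.
n3 n4 (4): add — endpoints in different components.
n2 n3 (5): add — endpoints in different components.
n4 n8 (5): add — endpoints in different components.
n8 n9 (5): skip — n9 and n8 already connected.
n1 n4 (8): add — endpoints in different components.
n2 n4 (10): skip — n2 and n4 already connected.
n1 n8 (11): skip — n1 and n8 already connected.
n1 n3 (12): skip — n1 and n3 already connected.
n3 n6 (12): add — endpoints in different components.
Edges rejected before the tree was complete: 4.

4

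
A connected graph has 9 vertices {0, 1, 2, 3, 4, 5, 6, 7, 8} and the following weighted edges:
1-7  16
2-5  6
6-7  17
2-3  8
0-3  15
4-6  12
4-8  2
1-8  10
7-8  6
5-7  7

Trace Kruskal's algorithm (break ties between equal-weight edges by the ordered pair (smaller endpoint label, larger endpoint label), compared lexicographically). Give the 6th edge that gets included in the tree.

Kruskal's algorithm — process edges by increasing weight (ties by edge label):
4-8 (2): add — endpoints in different components.
2-5 (6): add — endpoints in different components.
7-8 (6): add — endpoints in different components.
5-7 (7): add — endpoints in different components.
2-3 (8): add — endpoints in different components.
1-8 (10): add — endpoints in different components.
4-6 (12): add — endpoints in different components.
0-3 (15): add — endpoints in different components.
The 6th edge added is 1-8.

1-8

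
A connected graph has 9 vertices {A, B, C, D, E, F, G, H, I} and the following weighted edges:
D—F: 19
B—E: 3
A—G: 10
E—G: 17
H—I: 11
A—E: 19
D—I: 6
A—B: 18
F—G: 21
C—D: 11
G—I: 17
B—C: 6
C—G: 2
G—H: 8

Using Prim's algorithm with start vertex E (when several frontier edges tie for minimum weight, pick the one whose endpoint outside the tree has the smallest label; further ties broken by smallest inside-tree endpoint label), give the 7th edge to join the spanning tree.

Prim's algorithm from E:
Step 1: cheapest edge leaving the tree is B—E (3); add B.
Step 2: cheapest edge leaving the tree is B—C (6); add C.
Step 3: cheapest edge leaving the tree is C—G (2); add G.
Step 4: cheapest edge leaving the tree is G—H (8); add H.
Step 5: cheapest edge leaving the tree is A—G (10); add A.
Step 6: cheapest edge leaving the tree is C—D (11); add D.
Step 7: cheapest edge leaving the tree is D—I (6); add I.
Step 8: cheapest edge leaving the tree is D—F (19); add F.
The 7th edge added is D—I.

D-I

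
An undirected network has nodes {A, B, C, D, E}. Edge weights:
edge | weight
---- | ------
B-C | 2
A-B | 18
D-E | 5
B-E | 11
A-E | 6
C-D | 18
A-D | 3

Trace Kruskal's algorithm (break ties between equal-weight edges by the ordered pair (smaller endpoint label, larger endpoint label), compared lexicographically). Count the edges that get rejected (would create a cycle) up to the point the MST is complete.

1

Sort edges by weight, then run Kruskal:
B-C (2): add — endpoints in different components.
A-D (3): add — endpoints in different components.
D-E (5): add — endpoints in different components.
A-E (6): skip — A and E already connected.
B-E (11): add — endpoints in different components.
Edges rejected before the tree was complete: 1.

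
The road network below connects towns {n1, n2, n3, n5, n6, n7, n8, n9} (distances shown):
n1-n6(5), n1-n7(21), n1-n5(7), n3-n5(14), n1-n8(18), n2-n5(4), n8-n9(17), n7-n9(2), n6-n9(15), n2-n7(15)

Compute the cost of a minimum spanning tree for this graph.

64

Grow the tree from n1 using Prim:
Step 1: frontier [n1-n6 5, n1-n5 7, n1-n8 18, n1-n7 21] → take n1-n6 (5); add n6.
Step 2: frontier [n1-n5 7, n1-n8 18, n1-n7 21, n6-n9 15] → take n1-n5 (7); add n5.
Step 3: frontier [n1-n8 18, n1-n7 21, n2-n5 4, n3-n5 14, n6-n9 15] → take n2-n5 (4); add n2.
Step 4: frontier [n1-n8 18, n1-n7 21, n2-n7 15, n3-n5 14, n6-n9 15] → take n3-n5 (14); add n3.
Step 5: frontier [n1-n8 18, n1-n7 21, n2-n7 15, n6-n9 15] → take n2-n7 (15); add n7.
Step 6: frontier [n1-n8 18, n6-n9 15, n7-n9 2] → take n7-n9 (2); add n9.
Step 7: frontier [n1-n8 18, n8-n9 17] → take n8-n9 (17); add n8.
MST edges: n1-n6, n1-n5, n2-n5, n3-n5, n2-n7, n7-n9, n8-n9; total weight 5+7+4+14+15+2+17 = 64.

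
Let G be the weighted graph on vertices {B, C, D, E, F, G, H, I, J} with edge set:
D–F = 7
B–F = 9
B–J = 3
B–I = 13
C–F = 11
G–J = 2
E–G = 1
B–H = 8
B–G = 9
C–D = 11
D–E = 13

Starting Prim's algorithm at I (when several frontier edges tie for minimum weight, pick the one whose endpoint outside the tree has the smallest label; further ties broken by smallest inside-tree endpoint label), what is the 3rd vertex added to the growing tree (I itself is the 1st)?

Prim's algorithm from I:
Step 1: cheapest edge leaving the tree is B–I (13); add B.
Step 2: cheapest edge leaving the tree is B–J (3); add J.
Step 3: cheapest edge leaving the tree is G–J (2); add G.
Step 4: cheapest edge leaving the tree is E–G (1); add E.
Step 5: cheapest edge leaving the tree is B–H (8); add H.
Step 6: cheapest edge leaving the tree is B–F (9); add F.
Step 7: cheapest edge leaving the tree is D–F (7); add D.
Step 8: cheapest edge leaving the tree is C–D (11); add C.
Vertex order: I, B, J, G, E, H, F, D, C. The 3rd vertex is J.

J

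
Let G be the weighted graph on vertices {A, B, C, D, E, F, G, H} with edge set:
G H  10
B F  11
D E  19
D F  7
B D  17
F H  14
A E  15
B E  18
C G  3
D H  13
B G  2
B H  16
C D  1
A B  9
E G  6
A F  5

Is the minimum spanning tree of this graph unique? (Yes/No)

Kruskal's algorithm — process edges by increasing weight (ties by edge label):
C D (1): add — endpoints in different components.
B G (2): add — endpoints in different components.
C G (3): add — endpoints in different components.
A F (5): add — endpoints in different components.
E G (6): add — endpoints in different components.
D F (7): add — endpoints in different components.
A B (9): skip — A and B already connected.
G H (10): add — endpoints in different components.
Every non-tree edge has weight strictly greater than the heaviest edge on the tree path between its endpoints, so the MST is unique.

Yes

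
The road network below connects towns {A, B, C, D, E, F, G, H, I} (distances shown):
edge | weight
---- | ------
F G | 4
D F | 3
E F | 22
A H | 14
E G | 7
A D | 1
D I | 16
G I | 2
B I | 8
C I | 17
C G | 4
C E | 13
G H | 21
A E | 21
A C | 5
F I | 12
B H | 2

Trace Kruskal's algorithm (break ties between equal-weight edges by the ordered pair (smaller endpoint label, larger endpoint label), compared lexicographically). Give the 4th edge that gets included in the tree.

D-F

Sort edges by weight, then run Kruskal:
A D (1): add — endpoints in different components.
B H (2): add — endpoints in different components.
G I (2): add — endpoints in different components.
D F (3): add — endpoints in different components.
C G (4): add — endpoints in different components.
F G (4): add — endpoints in different components.
A C (5): skip — A and C already connected.
E G (7): add — endpoints in different components.
B I (8): add — endpoints in different components.
The 4th edge added is D F.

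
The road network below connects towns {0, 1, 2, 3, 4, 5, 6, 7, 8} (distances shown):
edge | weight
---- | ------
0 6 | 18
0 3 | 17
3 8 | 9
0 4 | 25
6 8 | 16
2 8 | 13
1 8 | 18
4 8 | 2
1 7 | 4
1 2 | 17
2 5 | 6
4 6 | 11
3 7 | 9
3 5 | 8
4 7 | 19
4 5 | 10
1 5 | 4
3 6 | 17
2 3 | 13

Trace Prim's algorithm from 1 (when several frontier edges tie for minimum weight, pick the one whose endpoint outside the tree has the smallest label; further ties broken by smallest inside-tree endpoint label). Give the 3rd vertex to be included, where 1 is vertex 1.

Grow the tree from 1 using Prim:
Step 1: cheapest edge leaving the tree is 1 5 (4); add 5.
Step 2: cheapest edge leaving the tree is 1 7 (4); add 7.
Step 3: cheapest edge leaving the tree is 2 5 (6); add 2.
Step 4: cheapest edge leaving the tree is 3 5 (8); add 3.
Step 5: cheapest edge leaving the tree is 3 8 (9); add 8.
Step 6: cheapest edge leaving the tree is 4 8 (2); add 4.
Step 7: cheapest edge leaving the tree is 4 6 (11); add 6.
Step 8: cheapest edge leaving the tree is 0 3 (17); add 0.
Vertex order: 1, 5, 7, 2, 3, 8, 4, 6, 0. The 3rd vertex is 7.

7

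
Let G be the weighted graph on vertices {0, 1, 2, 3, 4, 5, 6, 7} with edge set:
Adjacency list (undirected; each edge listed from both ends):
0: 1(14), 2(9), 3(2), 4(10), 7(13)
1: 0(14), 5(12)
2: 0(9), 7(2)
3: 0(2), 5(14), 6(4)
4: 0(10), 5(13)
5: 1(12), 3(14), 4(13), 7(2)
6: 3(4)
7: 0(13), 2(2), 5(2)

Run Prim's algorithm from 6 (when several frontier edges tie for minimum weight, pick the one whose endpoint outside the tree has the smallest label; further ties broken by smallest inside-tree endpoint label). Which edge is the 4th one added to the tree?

Prim's algorithm from 6:
Step 1: frontier [3 6 4] → take 3 6 (4); add 3.
Step 2: frontier [0 3 2, 3 5 14] → take 0 3 (2); add 0.
Step 3: frontier [0 2 9, 0 4 10, 0 7 13, 0 1 14, 3 5 14] → take 0 2 (9); add 2.
Step 4: frontier [0 4 10, 0 7 13, 0 1 14, 2 7 2, 3 5 14] → take 2 7 (2); add 7.
Step 5: frontier [0 4 10, 0 1 14, 3 5 14, 5 7 2] → take 5 7 (2); add 5.
Step 6: frontier [0 4 10, 0 1 14, 1 5 12, 4 5 13] → take 0 4 (10); add 4.
Step 7: frontier [0 1 14, 1 5 12] → take 1 5 (12); add 1.
The 4th edge added is 2 7.

2-7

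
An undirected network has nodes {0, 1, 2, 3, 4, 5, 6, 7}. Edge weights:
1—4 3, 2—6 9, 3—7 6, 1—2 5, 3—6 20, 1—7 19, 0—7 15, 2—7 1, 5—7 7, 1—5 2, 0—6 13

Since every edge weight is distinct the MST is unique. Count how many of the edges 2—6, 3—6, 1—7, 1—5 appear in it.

2

Sort edges by weight, then run Kruskal:
2—7 (1): add — endpoints in different components.
1—5 (2): add — endpoints in different components.
1—4 (3): add — endpoints in different components.
1—2 (5): add — endpoints in different components.
3—7 (6): add — endpoints in different components.
5—7 (7): skip — 5 and 7 already connected.
2—6 (9): add — endpoints in different components.
0—6 (13): add — endpoints in different components.
MST edge set: {2—7, 1—5, 1—4, 1—2, 3—7, 2—6, 0—6}.
Of the listed edges, {2—6, 1—5} are in the MST → 2.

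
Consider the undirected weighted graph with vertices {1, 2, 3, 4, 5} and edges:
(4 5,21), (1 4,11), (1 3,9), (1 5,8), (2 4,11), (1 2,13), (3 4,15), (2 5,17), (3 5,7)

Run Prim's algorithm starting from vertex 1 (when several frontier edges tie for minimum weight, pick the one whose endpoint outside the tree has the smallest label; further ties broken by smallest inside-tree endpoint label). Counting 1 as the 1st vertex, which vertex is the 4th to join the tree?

4

Grow the tree from 1 using Prim:
Step 1: frontier [1 5 8, 1 3 9, 1 4 11, 1 2 13] → take 1 5 (8); add 5.
Step 2: frontier [1 3 9, 1 4 11, 1 2 13, 3 5 7, 2 5 17, 4 5 21] → take 3 5 (7); add 3.
Step 3: frontier [1 4 11, 1 2 13, 3 4 15, 2 5 17, 4 5 21] → take 1 4 (11); add 4.
Step 4: frontier [1 2 13, 2 4 11, 2 5 17] → take 2 4 (11); add 2.
Vertex order: 1, 5, 3, 4, 2. The 4th vertex is 4.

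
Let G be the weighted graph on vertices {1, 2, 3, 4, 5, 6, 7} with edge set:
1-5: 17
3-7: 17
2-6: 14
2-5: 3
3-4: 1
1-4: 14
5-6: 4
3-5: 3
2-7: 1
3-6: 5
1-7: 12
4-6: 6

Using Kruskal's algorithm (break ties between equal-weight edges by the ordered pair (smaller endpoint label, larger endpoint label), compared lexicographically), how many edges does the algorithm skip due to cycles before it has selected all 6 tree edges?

2

Sort edges by weight, then run Kruskal:
2-7 (1): add — endpoints in different components.
3-4 (1): add — endpoints in different components.
2-5 (3): add — endpoints in different components.
3-5 (3): add — endpoints in different components.
5-6 (4): add — endpoints in different components.
3-6 (5): skip — 3 and 6 already connected.
4-6 (6): skip — 4 and 6 already connected.
1-7 (12): add — endpoints in different components.
Edges rejected before the tree was complete: 2.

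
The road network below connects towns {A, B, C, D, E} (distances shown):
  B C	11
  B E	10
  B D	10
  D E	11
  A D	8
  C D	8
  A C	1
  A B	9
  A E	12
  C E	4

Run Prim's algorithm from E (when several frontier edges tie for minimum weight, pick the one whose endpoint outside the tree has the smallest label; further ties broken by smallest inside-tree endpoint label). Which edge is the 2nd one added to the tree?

A-C

Prim's algorithm from E:
Step 1: cheapest edge leaving the tree is C E (4); add C.
Step 2: cheapest edge leaving the tree is A C (1); add A.
Step 3: cheapest edge leaving the tree is A D (8); add D.
Step 4: cheapest edge leaving the tree is A B (9); add B.
The 2nd edge added is A C.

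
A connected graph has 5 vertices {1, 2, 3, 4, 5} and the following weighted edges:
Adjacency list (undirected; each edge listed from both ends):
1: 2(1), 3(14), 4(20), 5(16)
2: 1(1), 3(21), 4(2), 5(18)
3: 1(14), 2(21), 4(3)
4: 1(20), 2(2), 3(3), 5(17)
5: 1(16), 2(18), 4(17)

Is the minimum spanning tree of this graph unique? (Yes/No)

Kruskal's algorithm — process edges by increasing weight (ties by edge label):
1 2 (1): add — endpoints in different components.
2 4 (2): add — endpoints in different components.
3 4 (3): add — endpoints in different components.
1 3 (14): skip — 1 and 3 already connected.
1 5 (16): add — endpoints in different components.
Every non-tree edge has weight strictly greater than the heaviest edge on the tree path between its endpoints, so the MST is unique.

Yes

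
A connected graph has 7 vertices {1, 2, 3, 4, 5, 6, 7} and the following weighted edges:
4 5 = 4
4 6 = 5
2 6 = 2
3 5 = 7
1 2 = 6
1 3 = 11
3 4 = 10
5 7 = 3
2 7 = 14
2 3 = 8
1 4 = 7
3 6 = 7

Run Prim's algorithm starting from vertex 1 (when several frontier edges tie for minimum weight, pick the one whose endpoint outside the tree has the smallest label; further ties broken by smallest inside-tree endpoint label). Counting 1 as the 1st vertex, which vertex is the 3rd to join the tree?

Grow the tree from 1 using Prim:
Step 1: frontier [1 2 6, 1 4 7, 1 3 11] → take 1 2 (6); add 2.
Step 2: frontier [1 4 7, 1 3 11, 2 6 2, 2 3 8, 2 7 14] → take 2 6 (2); add 6.
Step 3: frontier [1 4 7, 1 3 11, 2 3 8, 2 7 14, 4 6 5, 3 6 7] → take 4 6 (5); add 4.
Step 4: frontier [1 3 11, 2 3 8, 2 7 14, 4 5 4, 3 4 10, 3 6 7] → take 4 5 (4); add 5.
Step 5: frontier [1 3 11, 2 3 8, 2 7 14, 3 4 10, 5 7 3, 3 5 7, 3 6 7] → take 5 7 (3); add 7.
Step 6: frontier [1 3 11, 2 3 8, 3 4 10, 3 5 7, 3 6 7] → take 3 5 (7); add 3.
Vertex order: 1, 2, 6, 4, 5, 7, 3. The 3rd vertex is 6.

6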